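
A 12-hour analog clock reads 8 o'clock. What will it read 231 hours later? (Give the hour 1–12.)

Dividing 231 by 12 gives quotient 19 and remainder 3.
8 + 3 → 11 on a 12-hour dial.

11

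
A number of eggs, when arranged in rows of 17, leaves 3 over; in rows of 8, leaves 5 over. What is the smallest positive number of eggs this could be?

Since 8·15 ≡ 1 (mod 17), take x = 5 + 8·((3−5)·15 mod 17) = 5 + 8·4 = 37.
Check: 37 mod 17 = 3, 37 mod 8 = 5.

37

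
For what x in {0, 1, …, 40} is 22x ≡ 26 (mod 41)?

The inverse of 22 mod 41 is 28 (since 22·28 = 616 ≡ 1).
So x ≡ 28·26 = 728 ≡ 31 (mod 41).

31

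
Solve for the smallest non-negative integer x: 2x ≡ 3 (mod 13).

8

The inverse of 2 mod 13 is 7 (since 2·7 = 14 ≡ 1).
Multiplying both sides by 7: x ≡ 7·3 = 21 ≡ 8 (mod 13).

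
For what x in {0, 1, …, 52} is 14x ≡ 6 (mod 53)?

8

14⁻¹ ≡ 19 (mod 53) because 14·19 = 266 = 5·53 + 1.
So x ≡ 19·6 = 114 ≡ 8 (mod 53).
Check: 14·8 = 112 = 2·53 + 6.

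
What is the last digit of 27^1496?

Last digits of 7^n: 7, 9, 3, 1 (period 4).
1496 mod 4 = 0, so the last digit matches 7^4 = 1.

1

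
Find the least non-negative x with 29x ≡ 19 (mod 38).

The inverse of 29 mod 38 is 21 (since 29·21 = 609 ≡ 1).
So x ≡ 21·19 = 399 ≡ 19 (mod 38).
Check: 29·19 = 551 = 14·38 + 19.

19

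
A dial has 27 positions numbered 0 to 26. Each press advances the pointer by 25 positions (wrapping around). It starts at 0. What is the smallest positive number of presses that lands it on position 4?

25⁻¹ ≡ 13 (mod 27) because 25·13 = 325 = 12·27 + 1.
So x ≡ 13·4 = 52 ≡ 25 (mod 27).
Check: 25·25 = 625 = 23·27 + 4.

25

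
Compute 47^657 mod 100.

Square-and-reduce mod 100: 47^1≡47, 47^2≡9, 47^4≡81, 47^8≡61, 47^16≡21, 47^32≡41, 47^64≡81, 47^128≡61, 47^256≡21, 47^512≡41.
Since 657 = 1 + 16 + 128 + 512 in binary, 47^657 ≡ 47·21·61·41 ≡ 87 (mod 100).

87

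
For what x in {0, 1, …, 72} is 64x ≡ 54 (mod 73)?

The inverse of 64 mod 73 is 8 (since 64·8 = 512 ≡ 1).
Multiplying both sides by 8: x ≡ 8·54 = 432 ≡ 67 (mod 73).

67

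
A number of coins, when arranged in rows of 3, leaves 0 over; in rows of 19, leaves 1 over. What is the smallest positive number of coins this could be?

Since 19·1 ≡ 1 (mod 3), take x = 1 + 19·((0−1)·1 mod 3) = 1 + 19·2 = 39.
Check: 39 mod 3 = 0, 39 mod 19 = 1.

39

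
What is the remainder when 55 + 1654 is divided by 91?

71

1654 = 18·91 + 16, so 1654 mod 91 = 16.
(55 + 16) mod 91 = 71.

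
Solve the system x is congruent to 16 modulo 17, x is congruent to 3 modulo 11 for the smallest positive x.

Since 11·14 ≡ 1 (mod 17), take x = 3 + 11·((16−3)·14 mod 17) = 3 + 11·12 = 135.
Check: 135 mod 17 = 16, 135 mod 11 = 3.

135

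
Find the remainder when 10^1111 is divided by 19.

Square-and-reduce mod 19: 10^1≡10, 10^2≡5, 10^4≡6, 10^8≡17, 10^16≡4, 10^32≡16, 10^64≡9, 10^128≡5, 10^256≡6, 10^512≡17, 10^1024≡4.
1111 = 1 + 2 + 4 + 16 + 64 + 1024, so 10^1111 ≡ 10·5·6·4·9·4 ≡ 13 (mod 19).

13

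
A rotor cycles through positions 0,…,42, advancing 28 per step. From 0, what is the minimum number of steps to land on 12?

25

28⁻¹ ≡ 20 (mod 43) because 28·20 = 560 = 13·43 + 1.
So x ≡ 20·12 = 240 ≡ 25 (mod 43).
Check: 28·25 = 700 = 16·43 + 12.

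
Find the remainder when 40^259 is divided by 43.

By repeated squaring mod 43: 40^1≡40, 40^2≡9, 40^4≡38, 40^8≡25, 40^16≡23, 40^32≡13, 40^64≡40, 40^128≡9, 40^256≡38.
259 = 1 + 2 + 256, so 40^259 ≡ 40·9·38 ≡ 6 (mod 43).

6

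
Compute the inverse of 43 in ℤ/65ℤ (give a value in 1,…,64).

62

65 = 1·43 + 22
43 = 1·22 + 21
22 = 1·21 + 1
21 = 21·1 + 0
Back-substituting gives 43·62 ≡ 1 (mod 65).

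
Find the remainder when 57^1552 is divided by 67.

10

Square-and-reduce mod 67: 57^1≡57, 57^2≡33, 57^4≡17, 57^8≡21, 57^16≡39, 57^32≡47, 57^64≡65, 57^128≡4, 57^256≡16, 57^512≡55, 57^1024≡10.
1552 = 16 + 512 + 1024, so 57^1552 ≡ 39·55·10 ≡ 10 (mod 67).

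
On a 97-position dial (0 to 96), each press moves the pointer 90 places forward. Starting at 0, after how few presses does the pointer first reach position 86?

The inverse of 90 mod 97 is 83 (since 90·83 = 7470 ≡ 1).
So x ≡ 83·86 = 7138 ≡ 57 (mod 97).
Check: 90·57 = 5130 = 52·97 + 86.

57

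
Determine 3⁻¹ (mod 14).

3·5 = 15 = 1·14 + 1, so 3⁻¹ ≡ 5 (mod 14).

5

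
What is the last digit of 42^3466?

4

Powers of 2 mod 10 repeat with period 4: 2, 4, 8, 6.
3466 leaves remainder 2 on division by 4, so 42^3466 ends in 4.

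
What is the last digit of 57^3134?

9

Last digits of 7^n: 7, 9, 3, 1 (period 4).
3134 mod 4 = 2, so the last digit matches 7^2 = 9.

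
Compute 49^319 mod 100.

49

Square-and-reduce mod 100: 49^1≡49, 49^2≡1, 49^4≡1, 49^8≡1, 49^16≡1, 49^32≡1, 49^64≡1, 49^128≡1, 49^256≡1.
319 = 1 + 2 + 4 + 8 + 16 + 32 + 256, so 49^319 ≡ 49·1·1·1·1·1·1 ≡ 49 (mod 100).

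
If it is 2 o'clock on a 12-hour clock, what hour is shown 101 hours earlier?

9

101 mod 12 = 5 (since 8·12 = 96).
2 − 5 → 9 on a 12-hour dial.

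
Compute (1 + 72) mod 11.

7

Dividing 72 by 11 gives quotient 6 and remainder 6.
(1 + 6) mod 11 = 7.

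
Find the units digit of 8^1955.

Powers of 8 mod 10 repeat with period 4: 8, 4, 2, 6.
1955 mod 4 = 3, so the last digit matches 8^3 = 2.

2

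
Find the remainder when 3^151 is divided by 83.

Square-and-reduce mod 83: 3^1≡3, 3^2≡9, 3^4≡81, 3^8≡4, 3^16≡16, 3^32≡7, 3^64≡49, 3^128≡77.
151 = 1 + 2 + 4 + 16 + 128, so 3^151 ≡ 3·9·81·16·77 ≡ 38 (mod 83).

38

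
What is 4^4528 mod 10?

6

The units digit of 4^n cycles with period 2: 4, 6, …
4528 leaves remainder 0 on division by 2, so 4^4528 ends in 6.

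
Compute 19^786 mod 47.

By repeated squaring mod 47: 19^1≡19, 19^2≡32, 19^4≡37, 19^8≡6, 19^16≡36, 19^32≡27, 19^64≡24, 19^128≡12, 19^256≡3, 19^512≡9.
Since 786 = 2 + 16 + 256 + 512 in binary, 19^786 ≡ 32·36·3·9 ≡ 37 (mod 47).

37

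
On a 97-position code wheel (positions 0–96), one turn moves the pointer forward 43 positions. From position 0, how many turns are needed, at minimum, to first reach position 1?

88

97 = 2·43 + 11
43 = 3·11 + 10
11 = 1·10 + 1
10 = 10·1 + 0
Back-substituting gives 43·88 ≡ 1 (mod 97).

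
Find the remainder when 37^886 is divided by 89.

55

By repeated squaring mod 89: 37^1≡37, 37^2≡34, 37^4≡88, 37^8≡1, 37^16≡1, 37^32≡1, 37^64≡1, 37^128≡1, 37^256≡1, 37^512≡1.
886 = 2 + 4 + 16 + 32 + 64 + 256 + 512, so 37^886 ≡ 34·88·1·1·1·1·1 ≡ 55 (mod 89).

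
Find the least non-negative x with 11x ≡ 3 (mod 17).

8

11⁻¹ ≡ 14 (mod 17) because 11·14 = 154 = 9·17 + 1.
Multiplying both sides by 14: x ≡ 14·3 = 42 ≡ 8 (mod 17).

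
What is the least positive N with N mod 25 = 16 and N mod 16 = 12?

316

x ≡ 12 (mod 16) gives x ∈ {12, 28, 44, 60, 76, 92, 108, 124, …}.
The first of these with x mod 25 = 16 is 316.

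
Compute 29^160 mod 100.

Successive squares of 29 mod 100: 29^1≡29, 29^2≡41, 29^4≡81, 29^8≡61, 29^16≡21, 29^32≡41, 29^64≡81, 29^128≡61.
160 = 32 + 128, so 29^160 ≡ 41·61 ≡ 1 (mod 100).

1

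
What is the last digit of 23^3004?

1

The units digit of 23^n cycles with period 4: 3, 9, 7, 1, …
3004 leaves remainder 0 on division by 4, so 23^3004 ends in 1.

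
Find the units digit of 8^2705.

8

Powers of 8 mod 10 repeat with period 4: 8, 4, 2, 6.
2705 mod 4 = 1, so the last digit matches 8^1 = 8.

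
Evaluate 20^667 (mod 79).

25

Successive squares of 20 mod 79: 20^1≡20, 20^2≡5, 20^4≡25, 20^8≡72, 20^16≡49, 20^32≡31, 20^64≡13, 20^128≡11, 20^256≡42, 20^512≡26.
Since 667 = 1 + 2 + 8 + 16 + 128 + 512 in binary, 20^667 ≡ 20·5·72·49·11·26 ≡ 25 (mod 79).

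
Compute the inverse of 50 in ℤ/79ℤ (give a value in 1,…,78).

49

79 = 1·50 + 29
50 = 1·29 + 21
29 = 1·21 + 8
21 = 2·8 + 5
8 = 1·5 + 3
5 = 1·3 + 2
3 = 1·2 + 1
2 = 2·1 + 0
Back-substituting gives 50·49 ≡ 1 (mod 79).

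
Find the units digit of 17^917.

7

Last digits of 7^n: 7, 9, 3, 1 (period 4).
917 mod 4 = 1, so the last digit matches 7^1 = 7.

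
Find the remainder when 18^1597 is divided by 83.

52

Successive squares of 18 mod 83: 18^1≡18, 18^2≡75, 18^4≡64, 18^8≡29, 18^16≡11, 18^32≡38, 18^64≡33, 18^128≡10, 18^256≡17, 18^512≡40, 18^1024≡23.
1597 = 1 + 4 + 8 + 16 + 32 + 512 + 1024, so 18^1597 ≡ 18·64·29·11·38·40·23 ≡ 52 (mod 83).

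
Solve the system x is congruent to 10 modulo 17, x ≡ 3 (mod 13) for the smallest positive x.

x ≡ 3 (mod 13) gives x ∈ {3, 16, 29, 42, 55, 68, 81, 94, …}.
The first of these with x mod 17 = 10 is 146.

146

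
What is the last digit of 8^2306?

4

The units digit of 8^n cycles with period 4: 8, 4, 2, 6, …
2306 leaves remainder 2 on division by 4, so 8^2306 ends in 4.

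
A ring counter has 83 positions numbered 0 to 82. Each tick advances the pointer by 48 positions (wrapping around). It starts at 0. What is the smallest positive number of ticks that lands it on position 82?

19

The inverse of 48 mod 83 is 64 (since 48·64 = 3072 ≡ 1).
Multiplying both sides by 64: x ≡ 64·82 = 5248 ≡ 19 (mod 83).
Check: 48·19 = 912 = 10·83 + 82.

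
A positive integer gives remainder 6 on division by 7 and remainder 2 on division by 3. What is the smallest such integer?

20

x ≡ 2 (mod 3) gives x ∈ {2, 5, 8, 11, 14, 17, 20}.
The first of these with x mod 7 = 6 is 20.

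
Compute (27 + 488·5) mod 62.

49

488·5 = 2440.
2440 = 39·62 + 22, so 2440 mod 62 = 22.
(27 + 22) mod 62 = 49.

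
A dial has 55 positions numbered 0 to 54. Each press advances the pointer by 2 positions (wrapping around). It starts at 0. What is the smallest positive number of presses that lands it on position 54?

27

The inverse of 2 mod 55 is 28 (since 2·28 = 56 ≡ 1).
Multiplying both sides by 28: x ≡ 28·54 = 1512 ≡ 27 (mod 55).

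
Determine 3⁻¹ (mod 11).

4

11 = 3·3 + 2
3 = 1·2 + 1
2 = 2·1 + 0
Back-substituting gives 3·4 ≡ 1 (mod 11).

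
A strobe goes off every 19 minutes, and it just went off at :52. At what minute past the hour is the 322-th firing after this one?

50

322·19 = 6118.
6118 − 101·60 = 58, so 6118 ≡ 58 (mod 60).
(52 + 58) mod 60 = 50.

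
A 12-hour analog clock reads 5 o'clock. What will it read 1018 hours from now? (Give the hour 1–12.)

1018 = 84·12 + 10, so 1018 mod 12 = 10.
5 + 10 → 3 on a 12-hour dial.

3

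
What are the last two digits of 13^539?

Square-and-reduce mod 100: 13^1≡13, 13^2≡69, 13^4≡61, 13^8≡21, 13^16≡41, 13^32≡81, 13^64≡61, 13^128≡21, 13^256≡41, 13^512≡81.
539 = 1 + 2 + 8 + 16 + 512, so 13^539 ≡ 13·69·21·41·81 ≡ 77 (mod 100).

77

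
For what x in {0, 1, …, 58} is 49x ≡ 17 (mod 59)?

16

49⁻¹ ≡ 53 (mod 59) because 49·53 = 2597 = 44·59 + 1.
Multiplying both sides by 53: x ≡ 53·17 = 901 ≡ 16 (mod 59).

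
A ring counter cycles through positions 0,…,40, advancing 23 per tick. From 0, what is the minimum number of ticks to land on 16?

The inverse of 23 mod 41 is 25 (since 23·25 = 575 ≡ 1).
So x ≡ 25·16 = 400 ≡ 31 (mod 41).

31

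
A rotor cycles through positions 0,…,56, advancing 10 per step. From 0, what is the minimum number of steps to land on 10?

1

10⁻¹ ≡ 40 (mod 57) because 10·40 = 400 = 7·57 + 1.
Multiplying both sides by 40: x ≡ 40·10 = 400 ≡ 1 (mod 57).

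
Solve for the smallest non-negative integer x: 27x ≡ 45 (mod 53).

37

27⁻¹ ≡ 2 (mod 53) because 27·2 = 54 = 1·53 + 1.
Multiplying both sides by 2: x ≡ 2·45 = 90 ≡ 37 (mod 53).
Check: 27·37 = 999 = 18·53 + 45.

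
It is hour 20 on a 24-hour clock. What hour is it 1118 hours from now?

1118 − 46·24 = 14, so 1118 ≡ 14 (mod 24).
(20 + 14) mod 24 = 10.

10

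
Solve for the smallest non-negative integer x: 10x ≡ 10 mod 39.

1

The inverse of 10 mod 39 is 4 (since 10·4 = 40 ≡ 1).
Multiplying both sides by 4: x ≡ 4·10 = 40 ≡ 1 (mod 39).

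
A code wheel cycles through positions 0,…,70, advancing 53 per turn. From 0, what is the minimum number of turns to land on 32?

14

The inverse of 53 mod 71 is 67 (since 53·67 = 3551 ≡ 1).
Multiplying both sides by 67: x ≡ 67·32 = 2144 ≡ 14 (mod 71).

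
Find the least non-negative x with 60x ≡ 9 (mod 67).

60⁻¹ ≡ 19 (mod 67) because 60·19 = 1140 = 17·67 + 1.
Multiplying both sides by 19: x ≡ 19·9 = 171 ≡ 37 (mod 67).

37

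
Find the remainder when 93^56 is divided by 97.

61

By repeated squaring mod 97: 93^1≡93, 93^2≡16, 93^4≡62, 93^8≡61, 93^16≡35, 93^32≡61.
56 = 8 + 16 + 32, so 93^56 ≡ 61·35·61 ≡ 61 (mod 97).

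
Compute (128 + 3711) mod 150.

3711 mod 150 = 111 (since 24·150 = 3600).
(128 + 111) mod 150 = 89.

89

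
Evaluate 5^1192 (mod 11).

By repeated squaring mod 11: 5^1≡5, 5^2≡3, 5^4≡9, 5^8≡4, 5^16≡5, 5^32≡3, 5^64≡9, 5^128≡4, 5^256≡5, 5^512≡3, 5^1024≡9.
1192 = 8 + 32 + 128 + 1024, so 5^1192 ≡ 4·3·4·9 ≡ 3 (mod 11).

3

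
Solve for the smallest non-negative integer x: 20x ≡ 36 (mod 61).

The inverse of 20 mod 61 is 58 (since 20·58 = 1160 ≡ 1).
So x ≡ 58·36 = 2088 ≡ 14 (mod 61).

14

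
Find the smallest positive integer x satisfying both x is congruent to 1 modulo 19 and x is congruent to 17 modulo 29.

191

Since 29·2 ≡ 1 (mod 19), take x = 17 + 29·((1−17)·2 mod 19) = 17 + 29·6 = 191.
Check: 191 mod 19 = 1, 191 mod 29 = 17.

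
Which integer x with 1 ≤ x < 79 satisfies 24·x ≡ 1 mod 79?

24·56 = 1344 = 17·79 + 1, so 24⁻¹ ≡ 56 (mod 79).

56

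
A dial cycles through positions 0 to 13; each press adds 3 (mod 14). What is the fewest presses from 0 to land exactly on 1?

5

3·5 = 15 = 1·14 + 1, so 3⁻¹ ≡ 5 (mod 14).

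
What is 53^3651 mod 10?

The units digit of 53^n cycles with period 4: 3, 9, 7, 1, …
3651 leaves remainder 3 on division by 4, so 53^3651 ends in 7.

7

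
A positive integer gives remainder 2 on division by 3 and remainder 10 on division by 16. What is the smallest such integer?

Since 16·1 ≡ 1 (mod 3), take x = 10 + 16·((2−10)·1 mod 3) = 10 + 16·1 = 26.
Check: 26 mod 3 = 2, 26 mod 16 = 10.

26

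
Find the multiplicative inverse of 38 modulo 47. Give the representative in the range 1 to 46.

26

47 = 1·38 + 9
38 = 4·9 + 2
9 = 4·2 + 1
2 = 2·1 + 0
Back-substituting gives 38·26 ≡ 1 (mod 47).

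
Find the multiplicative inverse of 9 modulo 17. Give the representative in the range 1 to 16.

2

9·2 = 18 = 1·17 + 1, so 9⁻¹ ≡ 2 (mod 17).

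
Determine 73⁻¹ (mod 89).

50

89 = 1·73 + 16
73 = 4·16 + 9
16 = 1·9 + 7
9 = 1·7 + 2
7 = 3·2 + 1
2 = 2·1 + 0
Back-substituting gives 73·50 ≡ 1 (mod 89).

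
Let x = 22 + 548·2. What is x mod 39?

548·2 = 1096.
1096 = 28·39 + 4, so 1096 mod 39 = 4.
(22 + 4) mod 39 = 26.

26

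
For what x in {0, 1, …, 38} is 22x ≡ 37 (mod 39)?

7

22⁻¹ ≡ 16 (mod 39) because 22·16 = 352 = 9·39 + 1.
So x ≡ 16·37 = 592 ≡ 7 (mod 39).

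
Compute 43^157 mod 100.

43

By repeated squaring mod 100: 43^1≡43, 43^2≡49, 43^4≡1, 43^8≡1, 43^16≡1, 43^32≡1, 43^64≡1, 43^128≡1.
157 = 1 + 4 + 8 + 16 + 128, so 43^157 ≡ 43·1·1·1·1 ≡ 43 (mod 100).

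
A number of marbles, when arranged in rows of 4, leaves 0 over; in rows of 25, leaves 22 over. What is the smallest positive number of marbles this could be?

72

x ≡ 0 (mod 4) gives x ∈ {0, 4, 8, 12, 16, 20, 24, 28, …}.
The first of these with x mod 25 = 22 is 72.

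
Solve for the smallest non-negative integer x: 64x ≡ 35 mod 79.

The inverse of 64 mod 79 is 21 (since 64·21 = 1344 ≡ 1).
So x ≡ 21·35 = 735 ≡ 24 (mod 79).
Check: 64·24 = 1536 = 19·79 + 35.

24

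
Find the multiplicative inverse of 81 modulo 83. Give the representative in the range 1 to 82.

83 = 1·81 + 2
81 = 40·2 + 1
2 = 2·1 + 0
Back-substituting gives 81·41 ≡ 1 (mod 83).

41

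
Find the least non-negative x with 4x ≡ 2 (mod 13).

4⁻¹ ≡ 10 (mod 13) because 4·10 = 40 = 3·13 + 1.
So x ≡ 10·2 = 20 ≡ 7 (mod 13).

7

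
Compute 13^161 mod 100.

13

Square-and-reduce mod 100: 13^1≡13, 13^2≡69, 13^4≡61, 13^8≡21, 13^16≡41, 13^32≡81, 13^64≡61, 13^128≡21.
Since 161 = 1 + 32 + 128 in binary, 13^161 ≡ 13·81·21 ≡ 13 (mod 100).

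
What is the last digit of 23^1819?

The units digit of 23^n cycles with period 4: 3, 9, 7, 1, …
1819 mod 4 = 3, so the last digit matches 3^3 = 7.

7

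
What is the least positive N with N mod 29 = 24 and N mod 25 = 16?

691

x ≡ 16 (mod 25) gives x ∈ {16, 41, 66, 91, 116, 141, 166, 191, …}.
The first of these with x mod 29 = 24 is 691.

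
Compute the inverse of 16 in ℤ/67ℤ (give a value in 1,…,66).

67 = 4·16 + 3
16 = 5·3 + 1
3 = 3·1 + 0
Back-substituting gives 16·21 ≡ 1 (mod 67).

21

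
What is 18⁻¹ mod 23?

18·9 = 162 = 7·23 + 1, so 18⁻¹ ≡ 9 (mod 23).

9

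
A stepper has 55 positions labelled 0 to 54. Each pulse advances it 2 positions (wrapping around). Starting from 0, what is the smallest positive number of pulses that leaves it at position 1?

2·28 = 56 = 1·55 + 1, so 2⁻¹ ≡ 28 (mod 55).

28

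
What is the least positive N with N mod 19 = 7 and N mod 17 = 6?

x ≡ 6 (mod 17) gives x ∈ {6, 23, 40, 57, 74, 91, 108, 125, …}.
The first of these with x mod 19 = 7 is 159.

159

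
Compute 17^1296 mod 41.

Successive squares of 17 mod 41: 17^1≡17, 17^2≡2, 17^4≡4, 17^8≡16, 17^16≡10, 17^32≡18, 17^64≡37, 17^128≡16, 17^256≡10, 17^512≡18, 17^1024≡37.
Since 1296 = 16 + 256 + 1024 in binary, 17^1296 ≡ 10·10·37 ≡ 10 (mod 41).

10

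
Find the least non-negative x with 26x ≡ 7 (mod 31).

The inverse of 26 mod 31 is 6 (since 26·6 = 156 ≡ 1).
So x ≡ 6·7 = 42 ≡ 11 (mod 31).
Check: 26·11 = 286 = 9·31 + 7.

11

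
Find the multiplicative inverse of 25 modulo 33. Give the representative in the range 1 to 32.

4

25·4 = 100 = 3·33 + 1, so 25⁻¹ ≡ 4 (mod 33).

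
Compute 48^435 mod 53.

Square-and-reduce mod 53: 48^1≡48, 48^2≡25, 48^4≡42, 48^8≡15, 48^16≡13, 48^32≡10, 48^64≡47, 48^128≡36, 48^256≡24.
435 = 1 + 2 + 16 + 32 + 128 + 256, so 48^435 ≡ 48·25·13·10·36·24 ≡ 18 (mod 53).

18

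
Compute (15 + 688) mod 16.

688 − 43·16 = 0, so 688 ≡ 0 (mod 16).
(15 + 0) mod 16 = 15.

15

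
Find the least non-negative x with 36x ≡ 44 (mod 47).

36⁻¹ ≡ 17 (mod 47) because 36·17 = 612 = 13·47 + 1.
Multiplying both sides by 17: x ≡ 17·44 = 748 ≡ 43 (mod 47).
Check: 36·43 = 1548 = 32·47 + 44.

43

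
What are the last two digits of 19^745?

99

Successive squares of 19 mod 100: 19^1≡19, 19^2≡61, 19^4≡21, 19^8≡41, 19^16≡81, 19^32≡61, 19^64≡21, 19^128≡41, 19^256≡81, 19^512≡61.
745 = 1 + 8 + 32 + 64 + 128 + 512, so 19^745 ≡ 19·41·61·21·41·61 ≡ 99 (mod 100).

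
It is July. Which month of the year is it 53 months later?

53 = 4·12 + 5, so 53 mod 12 = 5.
July + 5 months → December.

December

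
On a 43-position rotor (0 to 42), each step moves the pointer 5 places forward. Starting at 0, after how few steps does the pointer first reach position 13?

37

The inverse of 5 mod 43 is 26 (since 5·26 = 130 ≡ 1).
So x ≡ 26·13 = 338 ≡ 37 (mod 43).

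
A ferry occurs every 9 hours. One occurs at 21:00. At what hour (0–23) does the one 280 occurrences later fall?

280·9 = 2520.
2520 = 105·24 + 0, so 2520 mod 24 = 0.
(21 + 0) mod 24 = 21.

21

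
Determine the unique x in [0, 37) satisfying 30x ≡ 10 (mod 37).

30⁻¹ ≡ 21 (mod 37) because 30·21 = 630 = 17·37 + 1.
Multiplying both sides by 21: x ≡ 21·10 = 210 ≡ 25 (mod 37).

25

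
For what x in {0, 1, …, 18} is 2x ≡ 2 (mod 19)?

1

2⁻¹ ≡ 10 (mod 19) because 2·10 = 20 = 1·19 + 1.
Multiplying both sides by 10: x ≡ 10·2 = 20 ≡ 1 (mod 19).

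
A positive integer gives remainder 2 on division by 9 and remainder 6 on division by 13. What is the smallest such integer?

110

x ≡ 2 (mod 9) gives x ∈ {2, 11, 20, 29, 38, 47, 56, 65, …}.
The first of these with x mod 13 = 6 is 110.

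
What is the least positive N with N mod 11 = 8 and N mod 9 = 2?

74

x ≡ 2 (mod 9) gives x ∈ {2, 11, 20, 29, 38, 47, 56, 65, …}.
The first of these with x mod 11 = 8 is 74.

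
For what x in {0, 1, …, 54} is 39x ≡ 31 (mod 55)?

39⁻¹ ≡ 24 (mod 55) because 39·24 = 936 = 17·55 + 1.
Multiplying both sides by 24: x ≡ 24·31 = 744 ≡ 29 (mod 55).

29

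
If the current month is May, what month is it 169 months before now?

169 = 14·12 + 1, so 169 mod 12 = 1.
May − 1 month → April.

April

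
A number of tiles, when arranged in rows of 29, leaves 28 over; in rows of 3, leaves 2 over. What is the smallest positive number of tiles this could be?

86

x ≡ 2 (mod 3) gives x ∈ {2, 5, 8, 11, 14, 17, 20, 23, …}.
The first of these with x mod 29 = 28 is 86.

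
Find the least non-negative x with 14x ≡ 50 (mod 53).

14⁻¹ ≡ 19 (mod 53) because 14·19 = 266 = 5·53 + 1.
Multiplying both sides by 19: x ≡ 19·50 = 950 ≡ 49 (mod 53).

49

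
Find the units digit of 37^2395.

3

The units digit of 37^n cycles with period 4: 7, 9, 3, 1, …
2395 mod 4 = 3, so the last digit matches 7^3 = 3.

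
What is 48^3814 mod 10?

4

Powers of 8 mod 10 repeat with period 4: 8, 4, 2, 6.
3814 leaves remainder 2 on division by 4, so 48^3814 ends in 4.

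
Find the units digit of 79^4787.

9

Powers of 9 mod 10 repeat with period 2: 9, 1.
4787 mod 2 = 1, so the last digit matches 9^1 = 9.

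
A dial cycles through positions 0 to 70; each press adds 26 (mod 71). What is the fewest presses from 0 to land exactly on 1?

71 = 2·26 + 19
26 = 1·19 + 7
19 = 2·7 + 5
7 = 1·5 + 2
5 = 2·2 + 1
2 = 2·1 + 0
Back-substituting gives 26·41 ≡ 1 (mod 71).

41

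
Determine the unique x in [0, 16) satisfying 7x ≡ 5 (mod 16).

The inverse of 7 mod 16 is 7 (since 7·7 = 49 ≡ 1).
Multiplying both sides by 7: x ≡ 7·5 = 35 ≡ 3 (mod 16).

3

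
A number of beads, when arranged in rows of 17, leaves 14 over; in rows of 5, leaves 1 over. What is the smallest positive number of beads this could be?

x ≡ 1 (mod 5) gives x ∈ {1, 6, 11, 16, 21, 26, 31}.
The first of these with x mod 17 = 14 is 31.

31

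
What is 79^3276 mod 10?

The units digit of 79^n cycles with period 2: 9, 1, …
3276 leaves remainder 0 on division by 2, so 79^3276 ends in 1.

1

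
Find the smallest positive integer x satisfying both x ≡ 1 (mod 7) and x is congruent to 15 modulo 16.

15

x ≡ 1 (mod 7) gives x ∈ {1, 8, 15}.
The first of these with x mod 16 = 15 is 15.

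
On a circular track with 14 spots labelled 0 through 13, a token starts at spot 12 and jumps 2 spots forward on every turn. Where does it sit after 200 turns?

200·2 = 400.
Dividing 400 by 14 gives quotient 28 and remainder 8.
(12 + 8) mod 14 = 6.

6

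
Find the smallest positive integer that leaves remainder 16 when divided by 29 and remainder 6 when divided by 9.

x ≡ 6 (mod 9) gives x ∈ {6, 15, 24, 33, 42, 51, 60, 69, …}.
The first of these with x mod 29 = 16 is 132.

132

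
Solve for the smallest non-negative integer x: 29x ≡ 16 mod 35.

29⁻¹ ≡ 29 (mod 35) because 29·29 = 841 = 24·35 + 1.
Multiplying both sides by 29: x ≡ 29·16 = 464 ≡ 9 (mod 35).

9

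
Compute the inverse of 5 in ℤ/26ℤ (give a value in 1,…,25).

21

26 = 5·5 + 1
5 = 5·1 + 0
Back-substituting gives 5·21 ≡ 1 (mod 26).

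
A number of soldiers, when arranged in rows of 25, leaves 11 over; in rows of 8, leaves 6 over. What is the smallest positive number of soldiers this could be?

x ≡ 6 (mod 8) gives x ∈ {6, 14, 22, 30, 38, 46, 54, 62, …}.
The first of these with x mod 25 = 11 is 86.

86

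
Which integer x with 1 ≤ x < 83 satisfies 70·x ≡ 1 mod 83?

70·51 = 3570 = 43·83 + 1, so 70⁻¹ ≡ 51 (mod 83).

51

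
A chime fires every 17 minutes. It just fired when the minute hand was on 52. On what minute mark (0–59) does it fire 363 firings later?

363·17 = 6171.
6171 − 102·60 = 51, so 6171 ≡ 51 (mod 60).
(52 + 51) mod 60 = 43.

43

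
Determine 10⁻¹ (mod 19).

2

19 = 1·10 + 9
10 = 1·9 + 1
9 = 9·1 + 0
Back-substituting gives 10·2 ≡ 1 (mod 19).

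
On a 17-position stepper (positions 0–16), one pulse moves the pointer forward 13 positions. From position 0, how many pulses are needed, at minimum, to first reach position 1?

4

17 = 1·13 + 4
13 = 3·4 + 1
4 = 4·1 + 0
Back-substituting gives 13·4 ≡ 1 (mod 17).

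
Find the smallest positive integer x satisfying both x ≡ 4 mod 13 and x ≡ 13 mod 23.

Since 23·4 ≡ 1 (mod 13), take x = 13 + 23·((4−13)·4 mod 13) = 13 + 23·3 = 82.
Check: 82 mod 13 = 4, 82 mod 23 = 13.

82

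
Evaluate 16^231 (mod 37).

Square-and-reduce mod 37: 16^1≡16, 16^2≡34, 16^4≡9, 16^8≡7, 16^16≡12, 16^32≡33, 16^64≡16, 16^128≡34.
Since 231 = 1 + 2 + 4 + 32 + 64 + 128 in binary, 16^231 ≡ 16·34·9·33·16·34 ≡ 10 (mod 37).

10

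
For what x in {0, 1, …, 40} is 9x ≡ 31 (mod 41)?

The inverse of 9 mod 41 is 32 (since 9·32 = 288 ≡ 1).
Multiplying both sides by 32: x ≡ 32·31 = 992 ≡ 8 (mod 41).

8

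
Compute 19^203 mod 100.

59

By repeated squaring mod 100: 19^1≡19, 19^2≡61, 19^4≡21, 19^8≡41, 19^16≡81, 19^32≡61, 19^64≡21, 19^128≡41.
203 = 1 + 2 + 8 + 64 + 128, so 19^203 ≡ 19·61·41·21·41 ≡ 59 (mod 100).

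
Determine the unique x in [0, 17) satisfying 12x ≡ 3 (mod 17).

13

The inverse of 12 mod 17 is 10 (since 12·10 = 120 ≡ 1).
So x ≡ 10·3 = 30 ≡ 13 (mod 17).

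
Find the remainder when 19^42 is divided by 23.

Square-and-reduce mod 23: 19^1≡19, 19^2≡16, 19^4≡3, 19^8≡9, 19^16≡12, 19^32≡6.
Since 42 = 2 + 8 + 32 in binary, 19^42 ≡ 16·9·6 ≡ 13 (mod 23).

13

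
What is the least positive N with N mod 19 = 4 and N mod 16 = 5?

x ≡ 5 (mod 16) gives x ∈ {5, 21, 37, 53, 69, 85, 101, 117, …}.
The first of these with x mod 19 = 4 is 213.

213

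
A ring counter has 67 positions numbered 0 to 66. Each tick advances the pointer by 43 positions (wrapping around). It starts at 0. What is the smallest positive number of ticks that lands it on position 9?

8

The inverse of 43 mod 67 is 53 (since 43·53 = 2279 ≡ 1).
So x ≡ 53·9 = 477 ≡ 8 (mod 67).
Check: 43·8 = 344 = 5·67 + 9.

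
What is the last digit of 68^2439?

Powers of 8 mod 10 repeat with period 4: 8, 4, 2, 6.
2439 leaves remainder 3 on division by 4, so 68^2439 ends in 2.

2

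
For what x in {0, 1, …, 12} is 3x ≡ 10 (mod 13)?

The inverse of 3 mod 13 is 9 (since 3·9 = 27 ≡ 1).
So x ≡ 9·10 = 90 ≡ 12 (mod 13).

12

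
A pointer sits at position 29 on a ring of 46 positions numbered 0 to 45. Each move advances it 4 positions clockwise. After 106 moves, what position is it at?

39

106·4 = 424.
Dividing 424 by 46 gives quotient 9 and remainder 10.
(29 + 10) mod 46 = 39.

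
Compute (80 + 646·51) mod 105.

56

646·51 = 32946.
32946 − 313·105 = 81, so 32946 ≡ 81 (mod 105).
(80 + 81) mod 105 = 56.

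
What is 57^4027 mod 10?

3

The units digit of 57^n cycles with period 4: 7, 9, 3, 1, …
4027 leaves remainder 3 on division by 4, so 57^4027 ends in 3.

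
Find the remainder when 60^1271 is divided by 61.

By repeated squaring mod 61: 60^1≡60, 60^2≡1, 60^4≡1, 60^8≡1, 60^16≡1, 60^32≡1, 60^64≡1, 60^128≡1, 60^256≡1, 60^512≡1, 60^1024≡1.
1271 = 1 + 2 + 4 + 16 + 32 + 64 + 128 + 1024, so 60^1271 ≡ 60·1·1·1·1·1·1·1 ≡ 60 (mod 61).

60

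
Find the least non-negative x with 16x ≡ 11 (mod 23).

5

16⁻¹ ≡ 13 (mod 23) because 16·13 = 208 = 9·23 + 1.
So x ≡ 13·11 = 143 ≡ 5 (mod 23).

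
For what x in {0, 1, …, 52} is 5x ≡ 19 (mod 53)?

5⁻¹ ≡ 32 (mod 53) because 5·32 = 160 = 3·53 + 1.
So x ≡ 32·19 = 608 ≡ 25 (mod 53).
Check: 5·25 = 125 = 2·53 + 19.

25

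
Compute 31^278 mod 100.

41

Successive squares of 31 mod 100: 31^1≡31, 31^2≡61, 31^4≡21, 31^8≡41, 31^16≡81, 31^32≡61, 31^64≡21, 31^128≡41, 31^256≡81.
278 = 2 + 4 + 16 + 256, so 31^278 ≡ 61·21·81·81 ≡ 41 (mod 100).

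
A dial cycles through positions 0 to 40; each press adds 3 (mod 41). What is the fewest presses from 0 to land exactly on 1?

41 = 13·3 + 2
3 = 1·2 + 1
2 = 2·1 + 0
Back-substituting gives 3·14 ≡ 1 (mod 41).

14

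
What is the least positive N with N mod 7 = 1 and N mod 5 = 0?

15

x ≡ 0 (mod 5) gives x ∈ {0, 5, 10, 15}.
The first of these with x mod 7 = 1 is 15.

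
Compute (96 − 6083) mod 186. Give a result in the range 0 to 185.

6083 − 32·186 = 131, so 6083 ≡ 131 (mod 186).
(96 − 131) mod 186 = 151.

151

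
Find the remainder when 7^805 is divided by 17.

By repeated squaring mod 17: 7^1≡7, 7^2≡15, 7^4≡4, 7^8≡16, 7^16≡1, 7^32≡1, 7^64≡1, 7^128≡1, 7^256≡1, 7^512≡1.
805 = 1 + 4 + 32 + 256 + 512, so 7^805 ≡ 7·4·1·1·1 ≡ 11 (mod 17).

11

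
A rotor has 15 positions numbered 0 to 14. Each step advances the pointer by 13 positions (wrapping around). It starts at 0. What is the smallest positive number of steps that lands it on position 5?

5

The inverse of 13 mod 15 is 7 (since 13·7 = 91 ≡ 1).
Multiplying both sides by 7: x ≡ 7·5 = 35 ≡ 5 (mod 15).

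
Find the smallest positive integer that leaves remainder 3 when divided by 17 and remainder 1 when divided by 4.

37

x ≡ 1 (mod 4) gives x ∈ {1, 5, 9, 13, 17, 21, 25, 29, …}.
The first of these with x mod 17 = 3 is 37.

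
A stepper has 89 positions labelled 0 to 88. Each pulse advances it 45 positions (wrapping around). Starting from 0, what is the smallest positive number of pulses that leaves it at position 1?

2

45·2 = 90 = 1·89 + 1, so 45⁻¹ ≡ 2 (mod 89).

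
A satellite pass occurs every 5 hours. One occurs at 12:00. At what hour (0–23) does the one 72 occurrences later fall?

72·5 = 360.
360 = 15·24 + 0, so 360 mod 24 = 0.
(12 + 0) mod 24 = 12.

12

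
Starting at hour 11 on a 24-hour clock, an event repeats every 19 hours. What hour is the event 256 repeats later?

3

256·19 = 4864.
4864 − 202·24 = 16, so 4864 ≡ 16 (mod 24).
(11 + 16) mod 24 = 3.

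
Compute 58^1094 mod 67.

Successive squares of 58 mod 67: 58^1≡58, 58^2≡14, 58^4≡62, 58^8≡25, 58^16≡22, 58^32≡15, 58^64≡24, 58^128≡40, 58^256≡59, 58^512≡64, 58^1024≡9.
Since 1094 = 2 + 4 + 64 + 1024 in binary, 58^1094 ≡ 14·62·24·9 ≡ 22 (mod 67).

22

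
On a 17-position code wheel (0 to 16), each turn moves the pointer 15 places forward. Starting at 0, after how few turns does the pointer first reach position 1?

8

The inverse of 15 mod 17 is 8 (since 15·8 = 120 ≡ 1).
So x ≡ 8·1 = 8 ≡ 8 (mod 17).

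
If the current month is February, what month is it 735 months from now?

735 − 61·12 = 3, so 735 ≡ 3 (mod 12).
February + 3 months → May.

May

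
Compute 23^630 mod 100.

49

By repeated squaring mod 100: 23^1≡23, 23^2≡29, 23^4≡41, 23^8≡81, 23^16≡61, 23^32≡21, 23^64≡41, 23^128≡81, 23^256≡61, 23^512≡21.
Since 630 = 2 + 4 + 16 + 32 + 64 + 512 in binary, 23^630 ≡ 29·41·61·21·41·21 ≡ 49 (mod 100).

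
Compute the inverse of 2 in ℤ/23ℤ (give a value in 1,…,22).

12

23 = 11·2 + 1
2 = 2·1 + 0
Back-substituting gives 2·12 ≡ 1 (mod 23).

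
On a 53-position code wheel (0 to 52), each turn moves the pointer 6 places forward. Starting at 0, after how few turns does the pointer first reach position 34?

The inverse of 6 mod 53 is 9 (since 6·9 = 54 ≡ 1).
So x ≡ 9·34 = 306 ≡ 41 (mod 53).
Check: 6·41 = 246 = 4·53 + 34.

41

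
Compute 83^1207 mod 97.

Successive squares of 83 mod 97: 83^1≡83, 83^2≡2, 83^4≡4, 83^8≡16, 83^16≡62, 83^32≡61, 83^64≡35, 83^128≡61, 83^256≡35, 83^512≡61, 83^1024≡35.
1207 = 1 + 2 + 4 + 16 + 32 + 128 + 1024, so 83^1207 ≡ 83·2·4·62·61·61·35 ≡ 15 (mod 97).

15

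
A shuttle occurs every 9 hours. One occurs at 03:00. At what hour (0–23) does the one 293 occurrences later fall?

0

293·9 = 2637.
2637 − 109·24 = 21, so 2637 ≡ 21 (mod 24).
(3 + 21) mod 24 = 0.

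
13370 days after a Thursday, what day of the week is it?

13370 mod 7 = 0 (since 1910·7 = 13370).
Thursday + 0 days → Thursday.

Thursday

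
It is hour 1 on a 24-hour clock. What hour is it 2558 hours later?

2558 mod 24 = 14 (since 106·24 = 2544).
(1 + 14) mod 24 = 15.

15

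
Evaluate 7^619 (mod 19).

7

Successive squares of 7 mod 19: 7^1≡7, 7^2≡11, 7^4≡7, 7^8≡11, 7^16≡7, 7^32≡11, 7^64≡7, 7^128≡11, 7^256≡7, 7^512≡11.
Since 619 = 1 + 2 + 8 + 32 + 64 + 512 in binary, 7^619 ≡ 7·11·11·11·7·11 ≡ 7 (mod 19).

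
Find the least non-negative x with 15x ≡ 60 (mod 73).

15⁻¹ ≡ 39 (mod 73) because 15·39 = 585 = 8·73 + 1.
Multiplying both sides by 39: x ≡ 39·60 = 2340 ≡ 4 (mod 73).
Check: 15·4 = 60 = 0·73 + 60.

4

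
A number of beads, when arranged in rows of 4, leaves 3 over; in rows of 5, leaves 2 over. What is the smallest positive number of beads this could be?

Since 5·1 ≡ 1 (mod 4), take x = 2 + 5·((3−2)·1 mod 4) = 2 + 5·1 = 7.
Check: 7 mod 4 = 3, 7 mod 5 = 2.

7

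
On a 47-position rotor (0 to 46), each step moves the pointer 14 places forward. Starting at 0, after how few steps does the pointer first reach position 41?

13

The inverse of 14 mod 47 is 37 (since 14·37 = 518 ≡ 1).
So x ≡ 37·41 = 1517 ≡ 13 (mod 47).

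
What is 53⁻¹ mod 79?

53·3 = 159 = 2·79 + 1, so 53⁻¹ ≡ 3 (mod 79).

3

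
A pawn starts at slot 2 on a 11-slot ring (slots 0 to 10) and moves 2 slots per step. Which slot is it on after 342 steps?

4

342·2 = 684.
684 − 62·11 = 2, so 684 ≡ 2 (mod 11).
(2 + 2) mod 11 = 4.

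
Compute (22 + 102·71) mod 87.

102·71 = 7242.
7242 = 83·87 + 21, so 7242 mod 87 = 21.
(22 + 21) mod 87 = 43.

43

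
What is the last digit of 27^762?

Last digits of 7^n: 7, 9, 3, 1 (period 4).
762 leaves remainder 2 on division by 4, so 27^762 ends in 9.

9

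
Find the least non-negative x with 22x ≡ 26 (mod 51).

29

22⁻¹ ≡ 7 (mod 51) because 22·7 = 154 = 3·51 + 1.
So x ≡ 7·26 = 182 ≡ 29 (mod 51).
Check: 22·29 = 638 = 12·51 + 26.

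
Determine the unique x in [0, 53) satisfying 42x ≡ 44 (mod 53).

49

The inverse of 42 mod 53 is 24 (since 42·24 = 1008 ≡ 1).
Multiplying both sides by 24: x ≡ 24·44 = 1056 ≡ 49 (mod 53).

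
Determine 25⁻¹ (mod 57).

16

25·16 = 400 = 7·57 + 1, so 25⁻¹ ≡ 16 (mod 57).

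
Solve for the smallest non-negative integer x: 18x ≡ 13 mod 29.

18⁻¹ ≡ 21 (mod 29) because 18·21 = 378 = 13·29 + 1.
Multiplying both sides by 21: x ≡ 21·13 = 273 ≡ 12 (mod 29).

12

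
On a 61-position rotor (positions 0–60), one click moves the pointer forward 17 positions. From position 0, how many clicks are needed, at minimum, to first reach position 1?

17·18 = 306 = 5·61 + 1, so 17⁻¹ ≡ 18 (mod 61).

18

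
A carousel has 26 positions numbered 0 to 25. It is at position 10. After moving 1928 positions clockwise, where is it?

14

1928 = 74·26 + 4, so 1928 mod 26 = 4.
(10 + 4) mod 26 = 14.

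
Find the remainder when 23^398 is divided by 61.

Square-and-reduce mod 61: 23^1≡23, 23^2≡41, 23^4≡34, 23^8≡58, 23^16≡9, 23^32≡20, 23^64≡34, 23^128≡58, 23^256≡9.
398 = 2 + 4 + 8 + 128 + 256, so 23^398 ≡ 41·34·58·58·9 ≡ 3 (mod 61).

3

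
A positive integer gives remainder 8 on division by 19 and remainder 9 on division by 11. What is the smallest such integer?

141

x ≡ 9 (mod 11) gives x ∈ {9, 20, 31, 42, 53, 64, 75, 86, …}.
The first of these with x mod 19 = 8 is 141.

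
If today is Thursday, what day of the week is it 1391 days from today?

Dividing 1391 by 7 gives quotient 198 and remainder 5.
Thursday + 5 days → Tuesday.

Tuesday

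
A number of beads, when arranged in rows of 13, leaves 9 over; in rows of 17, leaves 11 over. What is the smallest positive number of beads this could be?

113

x ≡ 9 (mod 13) gives x ∈ {9, 22, 35, 48, 61, 74, 87, 100, …}.
The first of these with x mod 17 = 11 is 113.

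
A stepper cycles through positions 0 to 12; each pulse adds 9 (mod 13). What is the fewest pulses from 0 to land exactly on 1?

9·3 = 27 = 2·13 + 1, so 9⁻¹ ≡ 3 (mod 13).

3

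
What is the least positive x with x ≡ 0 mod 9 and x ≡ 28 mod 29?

144

x ≡ 0 (mod 9) gives x ∈ {0, 9, 18, 27, 36, 45, 54, 63, …}.
The first of these with x mod 29 = 28 is 144.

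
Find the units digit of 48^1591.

2

Last digits of 8^n: 8, 4, 2, 6 (period 4).
1591 leaves remainder 3 on division by 4, so 48^1591 ends in 2.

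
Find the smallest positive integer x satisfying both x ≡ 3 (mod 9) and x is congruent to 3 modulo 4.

x ≡ 3 (mod 4) gives x ∈ {3}.
The first of these with x mod 9 = 3 is 3.

3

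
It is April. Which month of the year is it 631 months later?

November

Dividing 631 by 12 gives quotient 52 and remainder 7.
April + 7 months → November.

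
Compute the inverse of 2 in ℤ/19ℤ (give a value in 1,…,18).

19 = 9·2 + 1
2 = 2·1 + 0
Back-substituting gives 2·10 ≡ 1 (mod 19).

10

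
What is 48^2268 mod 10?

6

Last digits of 8^n: 8, 4, 2, 6 (period 4).
2268 leaves remainder 0 on division by 4, so 48^2268 ends in 6.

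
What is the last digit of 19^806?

1

Last digits of 9^n: 9, 1 (period 2).
806 leaves remainder 0 on division by 2, so 19^806 ends in 1.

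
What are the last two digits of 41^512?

By repeated squaring mod 100: 41^1≡41, 41^2≡81, 41^4≡61, 41^8≡21, 41^16≡41, 41^32≡81, 41^64≡61, 41^128≡21, 41^256≡41, 41^512≡81.
512 = 512, so 41^512 ≡ 81 ≡ 81 (mod 100).

81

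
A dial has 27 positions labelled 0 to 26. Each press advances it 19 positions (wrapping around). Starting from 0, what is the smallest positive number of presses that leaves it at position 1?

19·10 = 190 = 7·27 + 1, so 19⁻¹ ≡ 10 (mod 27).

10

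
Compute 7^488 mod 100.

1

Square-and-reduce mod 100: 7^1≡7, 7^2≡49, 7^4≡1, 7^8≡1, 7^16≡1, 7^32≡1, 7^64≡1, 7^128≡1, 7^256≡1.
Since 488 = 8 + 32 + 64 + 128 + 256 in binary, 7^488 ≡ 1·1·1·1·1 ≡ 1 (mod 100).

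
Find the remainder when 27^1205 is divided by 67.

43

Successive squares of 27 mod 67: 27^1≡27, 27^2≡59, 27^4≡64, 27^8≡9, 27^16≡14, 27^32≡62, 27^64≡25, 27^128≡22, 27^256≡15, 27^512≡24, 27^1024≡40.
1205 = 1 + 4 + 16 + 32 + 128 + 1024, so 27^1205 ≡ 27·64·14·62·22·40 ≡ 43 (mod 67).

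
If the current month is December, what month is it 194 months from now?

February

194 = 16·12 + 2, so 194 mod 12 = 2.
December + 2 months → February.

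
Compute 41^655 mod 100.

Successive squares of 41 mod 100: 41^1≡41, 41^2≡81, 41^4≡61, 41^8≡21, 41^16≡41, 41^32≡81, 41^64≡61, 41^128≡21, 41^256≡41, 41^512≡81.
655 = 1 + 2 + 4 + 8 + 128 + 512, so 41^655 ≡ 41·81·61·21·21·81 ≡ 1 (mod 100).

1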